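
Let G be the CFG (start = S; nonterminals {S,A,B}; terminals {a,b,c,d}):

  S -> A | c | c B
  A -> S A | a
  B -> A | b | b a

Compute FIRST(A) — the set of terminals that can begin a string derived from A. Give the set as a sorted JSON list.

FIRST iteration:
round 1:
  A via A→a: +{a}
  B via B→A: +{a}
  B via B→b: +{b}
  S via S→A: +{a}
  S via S→c: +{c}
  FIRST(S)={a,c}  FIRST(A)={a}  FIRST(B)={a,b}
round 2:
  A via A→S A: +{c}
  B via B→A: +{c}
  FIRST(S)={a,c}  FIRST(A)={a,c}  FIRST(B)={a,b,c}
round 3: (no change)
  FIRST(S)={a,c}  FIRST(A)={a,c}  FIRST(B)={a,b,c}

FIRST(A) = ["a", "c"]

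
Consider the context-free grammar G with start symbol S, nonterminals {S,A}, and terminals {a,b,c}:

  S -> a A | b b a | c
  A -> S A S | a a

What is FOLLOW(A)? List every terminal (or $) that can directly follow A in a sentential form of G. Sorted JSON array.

FIRST iteration:
[1]
  A via A→a a: +{a}
  S via S→a A: +{a}
  S via S→b b a: +{b}
  S via S→c: +{c}
  FIRST(S)={a,b,c}  FIRST(A)={a}
[2]
  A via A→S A S: +{b,c}
  FIRST(S)={a,b,c}  FIRST(A)={a,b,c}
[3] — fixpoint
  FIRST(S)={a,b,c}  FIRST(A)={a,b,c}

FOLLOW iteration:
seed FOLLOW(S) with $
pass 1:
  A→S A S: FOLLOW(S) ⊇ FIRST(A) = {a,b,c}; new: +{a,b,c}
  A→S A S: FOLLOW(A) ⊇ FIRST(S) = {a,b,c}; new: +{a,b,c}
  S→a A: FOLLOW(A) ⊇ FOLLOW(S) ⊇ {$,a,b,c}; new: +{$}
  FOLLOW(S)={$,a,b,c}  FOLLOW(A)={$,a,b,c}
pass 2: (stable)
  FOLLOW(S)={$,a,b,c}  FOLLOW(A)={$,a,b,c}

FOLLOW(A) = ["$", "a", "b", "c"]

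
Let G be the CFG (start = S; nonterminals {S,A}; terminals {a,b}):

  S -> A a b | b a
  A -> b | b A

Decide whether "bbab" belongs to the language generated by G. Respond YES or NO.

Convert to CNF:
  S -> A X2 | T0 T1
  A -> T0 A | b
  T0 -> b
  T1 -> a
  X2 -> T1 T0

CYK fill:
  T[0,0] 'b' = {A,T0}  orig:{A}
  T[1,1] 'b' = {A,T0}  orig:{A}
  T[2,2] 'a' = {T1}  orig:{}
  T[3,3] 'b' = {A,T0}  orig:{A}
  T[0,1] 'bb' = {A}
  T[1,2] 'ba' = {S}
  T[2,3] 'ab' = {X2}  orig:{}
  T[0,2] 'bba' = ∅
  T[1,3] 'bab' = {S}
  T[0,3] 'bbab' = {S}

S ∈ T[0,3] ⇒ YES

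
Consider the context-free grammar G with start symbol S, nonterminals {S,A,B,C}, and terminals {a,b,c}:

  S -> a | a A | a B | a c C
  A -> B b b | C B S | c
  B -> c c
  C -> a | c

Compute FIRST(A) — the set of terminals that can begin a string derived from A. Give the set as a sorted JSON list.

FIRST iteration:
[1]
  A via A→c: +{c}
  B via B→c c: +{c}
  C via C→a: +{a}
  C via C→c: +{c}
  S via S→a: +{a}
  FIRST(S)={a}  FIRST(A)={c}  FIRST(B)={c}  FIRST(C)={a,c}
[2]
  A via A→C B S: +{a}
  FIRST(S)={a}  FIRST(A)={a,c}  FIRST(B)={c}  FIRST(C)={a,c}
[3] done
  FIRST(S)={a}  FIRST(A)={a,c}  FIRST(B)={c}  FIRST(C)={a,c}

FIRST(A) = ["a", "c"]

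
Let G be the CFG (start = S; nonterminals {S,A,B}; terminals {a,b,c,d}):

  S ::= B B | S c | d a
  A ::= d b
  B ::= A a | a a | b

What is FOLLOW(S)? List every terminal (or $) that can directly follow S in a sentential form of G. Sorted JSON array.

Compute FIRST by fixpoint:
round 1:
  A via A→d b: +{d}
  B via B→A a: +{d}
  B via B→a a: +{a}
  B via B→b: +{b}
  S via S→B B: +{a,b,d}
  S: {a,b,d}  A: {d}  B: {a,b,d}
round 2: done
  S: {a,b,d}  A: {d}  B: {a,b,d}

FOLLOW sets:
initialize: $ ∈ FOLLOW(S)
pass 1:
  B→A a: FOLLOW(A) ⊇ FIRST(a) = {a}; new: +{a}
  S→B B: FOLLOW(B) ⊇ FIRST(B) = {a,b,d}; new: +{a,b,d}
  S→B B: FOLLOW(B) ⊇ FOLLOW(S) ⊇ {$}; new: +{$}
  S→S c: FOLLOW(S) ⊇ FIRST(c) = {c}; new: +{c}
  S: {$,c}  A: {a}  B: {$,a,b,d}
pass 2:
  S→B B: FOLLOW(B) ⊇ FOLLOW(S) ⊇ {$,c}; new: +{c}
  S: {$,c}  A: {a}  B: {$,a,b,c,d}
pass 3: (stable)
  S: {$,c}  A: {a}  B: {$,a,b,c,d}

FOLLOW(S) = ["$", "c"]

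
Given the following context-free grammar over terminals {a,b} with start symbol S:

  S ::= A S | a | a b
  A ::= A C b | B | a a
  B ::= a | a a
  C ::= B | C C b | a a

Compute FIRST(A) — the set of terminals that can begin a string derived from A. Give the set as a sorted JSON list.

FIRST sets, iterate to fixpoint:
iter 1:
  A via A→a a: +{a}
  B via B→a: +{a}
  C via C→B: +{a}
  S via S→A S: +{a}
  FIRST(S)={a}  FIRST(A)={a}  FIRST(B)={a}  FIRST(C)={a}
iter 2: — fixpoint
  FIRST(S)={a}  FIRST(A)={a}  FIRST(B)={a}  FIRST(C)={a}

FIRST(A) = ["a"]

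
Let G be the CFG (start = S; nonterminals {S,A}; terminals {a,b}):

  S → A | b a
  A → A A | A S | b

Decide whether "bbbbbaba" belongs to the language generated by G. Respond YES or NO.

Convert to CNF:
  S -> A A | A S | T0 T1 | b
  A -> A A | A S | b
  T0 -> b
  T1 -> a

CYK fill:
  [0..0]={A,S,T0}  "b"  orig:{A,S}
  [1..1]={A,S,T0}  "b"  orig:{A,S}
  [2..2]={A,S,T0}  "b"  orig:{A,S}
  [3..3]={A,S,T0}  "b"  orig:{A,S}
  [4..4]={A,S,T0}  "b"  orig:{A,S}
  [5..5]={T1}  "a"  orig:{}
  [6..6]={A,S,T0}  "b"  orig:{A,S}
  [7..7]={T1}  "a"  orig:{}
  [0..1]={A,S}  "bb"
  [1..2]={A,S}  "bb"
  [2..3]={A,S}  "bb"
  [3..4]={A,S}  "bb"
  [4..5]={S}  "ba"
  [5..6]=∅  "ab"
  [6..7]={S}  "ba"
  [0..2]={A,S}  "bbb"
  [1..3]={A,S}  "bbb"
  [2..4]={A,S}  "bbb"
  [3..5]={A,S}  "bba"
  [4..6]=∅  "bab"
  [5..7]=∅  "aba"
  [0..3]={A,S}  "bbbb"
  [1..4]={A,S}  "bbbb"
  [2..5]={A,S}  "bbba"
  [3..6]={A,S}  "bbab"
  [4..7]=∅  "baba"
  [0..4]={A,S}  "bbbbb"
  [1..5]={A,S}  "bbbba"
  [2..6]={A,S}  "bbbab"
  [3..7]={A,S}  "bbaba"
  [0..5]={A,S}  "bbbbba"
  [1..6]={A,S}  "bbbbab"
  [2..7]={A,S}  "bbbaba"
  [0..6]={A,S}  "bbbbbab"
  [1..7]={A,S}  "bbbbaba"
  [0..7]={A,S}  "bbbbbaba"

S ∈ T[0,7] ⇒ YES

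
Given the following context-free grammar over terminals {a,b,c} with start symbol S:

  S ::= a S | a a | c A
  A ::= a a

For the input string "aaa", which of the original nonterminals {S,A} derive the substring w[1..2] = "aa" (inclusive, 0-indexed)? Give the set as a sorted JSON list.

Convert to CNF:
  S -> T0 S | T0 T0 | T1 A
  A -> T0 T0
  T0 -> a
  T1 -> c

CYK table (by increasing span) — only the sub-triangle for w[1..2]:
  cell(1,1) a: {T0}  orig:{}
  cell(2,2) a: {T0}  orig:{}
  cell(1,2) aa: {A,S}

Original NTs in T[1,2] deriving "aa": ["A", "S"]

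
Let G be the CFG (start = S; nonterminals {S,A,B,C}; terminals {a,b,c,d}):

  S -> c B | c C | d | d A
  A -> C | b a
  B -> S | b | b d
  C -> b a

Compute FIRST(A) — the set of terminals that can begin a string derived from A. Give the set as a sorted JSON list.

Compute FIRST by fixpoint:
pass 1:
  A via A→b a: +{b}
  B via B→b: +{b}
  C via C→b a: +{b}
  S via S→c B: +{c}
  S via S→d: +{d}
  FIRST(S)={c,d}  FIRST(A)={b}  FIRST(B)={b}  FIRST(C)={b}
pass 2:
  B via B→S: +{c,d}
  FIRST(S)={c,d}  FIRST(A)={b}  FIRST(B)={b,c,d}  FIRST(C)={b}
pass 3: (no change)
  FIRST(S)={c,d}  FIRST(A)={b}  FIRST(B)={b,c,d}  FIRST(C)={b}

FIRST(A) = ["b"]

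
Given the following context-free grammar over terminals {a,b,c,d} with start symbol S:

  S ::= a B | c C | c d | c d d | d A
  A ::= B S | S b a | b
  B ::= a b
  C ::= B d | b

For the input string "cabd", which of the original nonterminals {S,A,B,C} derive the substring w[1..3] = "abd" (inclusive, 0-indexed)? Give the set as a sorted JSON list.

Convert to CNF:
  S -> T1 B | T2 A | T3 C | T3 T2 | T3 X5
  A -> B S | S X4 | b
  B -> T1 T0
  C -> B T2 | b
  T0 -> b
  T1 -> a
  T2 -> d
  T3 -> c
  X4 -> T0 T1
  X5 -> T2 T2

CYK fill (cells [i..j] with 1 ≤ i ≤ j ≤ 3 only):
  [1..1]={T1}  "a"  orig:{}
  [2..2]={A,C,T0}  "b"  orig:{A,C}
  [3..3]={T2}  "d"  orig:{}
  [1..2]={B}  "ab"
  [2..3]=∅  "bd"
  [1..3]={C}  "abd"

Original NTs in T[1,3] deriving "abd": ["C"]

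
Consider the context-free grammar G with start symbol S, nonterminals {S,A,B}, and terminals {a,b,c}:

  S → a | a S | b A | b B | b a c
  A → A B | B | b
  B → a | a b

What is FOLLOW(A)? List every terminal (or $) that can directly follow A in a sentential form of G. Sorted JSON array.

Compute FIRST by fixpoint:
[1]
  A via A→b: +{b}
  B via B→a: +{a}
  S via S→a: +{a}
  S via S→b A: +{b}
  FIRST(S)={a,b}  FIRST(A)={b}  FIRST(B)={a}
[2]
  A via A→B: +{a}
  FIRST(S)={a,b}  FIRST(A)={a,b}  FIRST(B)={a}
[3] — fixpoint
  FIRST(S)={a,b}  FIRST(A)={a,b}  FIRST(B)={a}

Compute FOLLOW by fixpoint:
initialize: $ ∈ FOLLOW(S)
iter 1:
  A→A B: FOLLOW(A) ⊇ FIRST(B) = {a}; new: +{a}
  A→A B: FOLLOW(B) ⊇ FOLLOW(A) ⊇ {a}; new: +{a}
  S→b A: FOLLOW(A) ⊇ FOLLOW(S) ⊇ {$}; new: +{$}
  S→b B: FOLLOW(B) ⊇ FOLLOW(S) ⊇ {$}; new: +{$}
  S: {$}  A: {$,a}  B: {$,a}
iter 2: done
  S: {$}  A: {$,a}  B: {$,a}

FOLLOW(A) = ["$", "a"]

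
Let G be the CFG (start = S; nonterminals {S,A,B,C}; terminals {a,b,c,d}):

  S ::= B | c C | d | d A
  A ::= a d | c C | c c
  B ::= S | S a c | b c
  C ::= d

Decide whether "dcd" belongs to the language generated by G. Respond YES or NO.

CNF form of G:
  S -> S X5 | T1 A | T2 C | T3 T2 | d
  A -> T0 T1 | T2 C | T2 T2
  B -> S X4 | T1 A | T2 C | T3 T2 | d
  C -> d
  T0 -> a
  T1 -> d
  T2 -> c
  T3 -> b
  X4 -> T0 T2
  X5 -> T0 T2

Fill CYK table bottom-up:
  [0..0]={B,C,S,T1}  "d"  orig:{B,C,S}
  [1..1]={T2}  "c"  orig:{}
  [2..2]={B,C,S,T1}  "d"  orig:{B,C,S}
  [0..1]=∅  "dc"
  [1..2]={A,B,S}  "cd"
  [0..2]={B,S}  "dcd"

S ∈ T[0,2] ⇒ YES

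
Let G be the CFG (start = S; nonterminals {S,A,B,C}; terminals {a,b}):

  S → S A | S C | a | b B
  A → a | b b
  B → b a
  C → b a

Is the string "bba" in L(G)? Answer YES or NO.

CNF form of G:
  S -> S A | S C | T0 B | a
  A -> T0 T0 | a
  B -> T0 T1
  C -> T0 T1
  T0 -> b
  T1 -> a

Fill CYK table bottom-up:
  T[0,0] 'b' = {T0}  orig:{}
  T[1,1] 'b' = {T0}  orig:{}
  T[2,2] 'a' = {A,S,T1}  orig:{A,S}
  T[0,1] 'bb' = {A}
  T[1,2] 'ba' = {B,C}
  T[0,2] 'bba' = {S}

S ∈ T[0,2] ⇒ YES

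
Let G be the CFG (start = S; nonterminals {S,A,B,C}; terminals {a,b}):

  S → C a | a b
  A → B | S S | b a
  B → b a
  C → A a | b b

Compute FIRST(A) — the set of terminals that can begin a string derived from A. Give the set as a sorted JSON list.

Compute FIRST by fixpoint:
[1]
  A via A→b a: +{b}
  B via B→b a: +{b}
  C via C→A a: +{b}
  S via S→C a: +{b}
  S via S→a b: +{a}
  S: {a,b}  A: {b}  B: {b}  C: {b}
[2]
  A via A→S S: +{a}
  C via C→A a: +{a}
  S: {a,b}  A: {a,b}  B: {b}  C: {a,b}
[3] — fixpoint
  S: {a,b}  A: {a,b}  B: {b}  C: {a,b}

FIRST(A) = ["a", "b"]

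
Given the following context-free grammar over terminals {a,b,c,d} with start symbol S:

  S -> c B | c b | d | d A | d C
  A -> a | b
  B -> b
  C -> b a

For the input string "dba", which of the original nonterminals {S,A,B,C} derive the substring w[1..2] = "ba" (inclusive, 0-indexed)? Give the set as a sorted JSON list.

Convert to CNF:
  S -> T2 B | T2 T0 | T3 A | T3 C | d
  A -> a | b
  B -> b
  C -> T0 T1
  T0 -> b
  T1 -> a
  T2 -> c
  T3 -> d

CYK table (by increasing span) — only the sub-triangle for w[1..2]:
  T[1,1] 'b' = {A,B,T0}  orig:{A,B}
  T[2,2] 'a' = {A,T1}  orig:{A}
  T[1,2] 'ba' = {C}

Original NTs in T[1,2] deriving "ba": ["C"]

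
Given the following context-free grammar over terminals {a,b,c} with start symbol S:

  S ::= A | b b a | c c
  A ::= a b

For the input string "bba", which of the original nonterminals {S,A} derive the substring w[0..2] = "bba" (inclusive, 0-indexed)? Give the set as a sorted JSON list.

CNF form of G:
  S -> T0 T1 | T1 X3 | T2 T2
  A -> T0 T1
  T0 -> a
  T1 -> b
  T2 -> c
  X3 -> T1 T0

CYK fill — only the sub-triangle for w[0..2]:
  cell(0,0) b: {T1}  orig:{}
  cell(1,1) b: {T1}  orig:{}
  cell(2,2) a: {T0}  orig:{}
  cell(0,1) bb: ∅
  cell(1,2) ba: {X3}  orig:{}
  cell(0,2) bba: {S}

Original NTs in T[0,2] deriving "bba": ["S"]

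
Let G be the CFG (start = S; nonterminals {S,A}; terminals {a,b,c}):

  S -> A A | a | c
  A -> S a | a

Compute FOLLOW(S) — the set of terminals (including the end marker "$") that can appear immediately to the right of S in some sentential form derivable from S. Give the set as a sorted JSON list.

FIRST iteration:
iter 1:
  A via A→a: +{a}
  S via S→A A: +{a}
  S via S→c: +{c}
  S: {a,c}  A: {a}
iter 2:
  A via A→S a: +{c}
  S: {a,c}  A: {a,c}
iter 3: (no change)
  S: {a,c}  A: {a,c}

Compute FOLLOW by fixpoint:
seed FOLLOW(S) with $
round 1:
  A→S a: FOLLOW(S) ⊇ FIRST(a) = {a}; new: +{a}
  S→A A: FOLLOW(A) ⊇ FIRST(A) = {a,c}; new: +{a,c}
  S→A A: FOLLOW(A) ⊇ FOLLOW(S) ⊇ {$,a}; new: +{$}
  FOLLOW(S)={$,a}  FOLLOW(A)={$,a,c}
round 2: done
  FOLLOW(S)={$,a}  FOLLOW(A)={$,a,c}

FOLLOW(S) = ["$", "a"]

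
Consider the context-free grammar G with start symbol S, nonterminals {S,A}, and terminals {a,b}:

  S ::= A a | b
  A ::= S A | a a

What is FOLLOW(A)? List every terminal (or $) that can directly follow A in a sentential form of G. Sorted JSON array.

FIRST iteration:
pass 1:
  A via A→a a: +{a}
  S via S→A a: +{a}
  S via S→b: +{b}
  FIRST[S]={a,b}  FIRST[A]={a}
pass 2:
  A via A→S A: +{b}
  FIRST[S]={a,b}  FIRST[A]={a,b}
pass 3: done
  FIRST[S]={a,b}  FIRST[A]={a,b}

FOLLOW iteration:
seed FOLLOW(S) with $
round 1:
  A→S A: FOLLOW(S) ⊇ FIRST(A) = {a,b}; new: +{a,b}
  S→A a: FOLLOW(A) ⊇ FIRST(a) = {a}; new: +{a}
  FOLLOW(S)={$,a,b}  FOLLOW(A)={a}
round 2: (no change)
  FOLLOW(S)={$,a,b}  FOLLOW(A)={a}

FOLLOW(A) = ["a"]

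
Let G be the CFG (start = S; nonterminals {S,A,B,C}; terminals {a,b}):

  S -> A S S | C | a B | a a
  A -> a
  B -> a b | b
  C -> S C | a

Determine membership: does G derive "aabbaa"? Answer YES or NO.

Convert to CNF:
  S -> A X2 | S C | T0 B | T0 T0 | a
  A -> a
  B -> T0 T1 | b
  C -> S C | a
  T0 -> a
  T1 -> b
  X2 -> S S

Fill CYK table bottom-up:
  T[0,0] 'a' = {A,C,S,T0}  orig:{A,C,S}
  T[1,1] 'a' = {A,C,S,T0}  orig:{A,C,S}
  T[2,2] 'b' = {B,T1}  orig:{B}
  T[3,3] 'b' = {B,T1}  orig:{B}
  T[4,4] 'a' = {A,C,S,T0}  orig:{A,C,S}
  T[5,5] 'a' = {A,C,S,T0}  orig:{A,C,S}
  T[0,1] 'aa' = {C,S,X2}  orig:{C,S}
  T[1,2] 'ab' = {B,S}
  T[2,3] 'bb' = ∅
  T[3,4] 'ba' = ∅
  T[4,5] 'aa' = {C,S,X2}  orig:{C,S}
  T[0,2] 'aab' = {S,X2}  orig:{S}
  T[1,3] 'abb' = ∅
  T[2,4] 'bba' = ∅
  T[3,5] 'baa' = ∅
  T[0,3] 'aabb' = ∅
  T[1,4] 'abba' = ∅
  T[2,5] 'bbaa' = ∅
  T[0,4] 'aabba' = ∅
  T[1,5] 'abbaa' = ∅
  T[0,5] 'aabbaa' = ∅

S ∉ T[0,5] ⇒ NO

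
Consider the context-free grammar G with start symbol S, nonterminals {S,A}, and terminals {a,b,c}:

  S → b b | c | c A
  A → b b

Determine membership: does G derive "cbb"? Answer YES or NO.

CNF form of G:
  S -> T0 T0 | T1 A | c
  A -> T0 T0
  T0 -> b
  T1 -> c

Fill CYK table bottom-up:
  [0..0]={S,T1}  "c"  orig:{S}
  [1..1]={T0}  "b"  orig:{}
  [2..2]={T0}  "b"  orig:{}
  [0..1]=∅  "cb"
  [1..2]={A,S}  "bb"
  [0..2]={S}  "cbb"

S ∈ T[0,2] ⇒ YES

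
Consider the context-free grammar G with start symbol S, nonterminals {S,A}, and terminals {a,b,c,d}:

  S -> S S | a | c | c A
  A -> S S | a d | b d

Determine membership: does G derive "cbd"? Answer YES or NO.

Convert to CNF:
  S -> S S | T3 A | a | c
  A -> S S | T0 T1 | T2 T1
  T0 -> a
  T1 -> d
  T2 -> b
  T3 -> c

CYK fill:
  T[0,0] 'c' = {S,T3}  orig:{S}
  T[1,1] 'b' = {T2}  orig:{}
  T[2,2] 'd' = {T1}  orig:{}
  T[0,1] 'cb' = ∅
  T[1,2] 'bd' = {A}
  T[0,2] 'cbd' = {S}

S ∈ T[0,2] ⇒ YES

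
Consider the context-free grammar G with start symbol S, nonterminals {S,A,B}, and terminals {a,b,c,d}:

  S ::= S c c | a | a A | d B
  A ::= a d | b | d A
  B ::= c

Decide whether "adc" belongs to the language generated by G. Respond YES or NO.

CNF form of G:
  S -> S X3 | T0 A | T1 B | a
  A -> T0 T1 | T1 A | b
  B -> c
  T0 -> a
  T1 -> d
  T2 -> c
  X3 -> T2 T2

CYK fill:
  cell(0,0) a: {S,T0}  orig:{S}
  cell(1,1) d: {T1}  orig:{}
  cell(2,2) c: {B,T2}  orig:{B}
  cell(0,1) ad: {A}
  cell(1,2) dc: {S}
  cell(0,2) adc: ∅

S ∉ T[0,2] ⇒ NO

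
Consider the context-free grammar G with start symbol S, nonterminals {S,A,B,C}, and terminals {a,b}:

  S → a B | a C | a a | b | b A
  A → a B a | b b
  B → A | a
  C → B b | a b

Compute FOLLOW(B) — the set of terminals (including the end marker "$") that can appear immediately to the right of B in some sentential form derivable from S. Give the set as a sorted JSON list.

FIRST iteration:
pass 1:
  A via A→a B a: +{a}
  A via A→b b: +{b}
  B via B→A: +{a,b}
  C via C→B b: +{a,b}
  S via S→a B: +{a}
  S via S→b: +{b}
  FIRST(S)={a,b}  FIRST(A)={a,b}  FIRST(B)={a,b}  FIRST(C)={a,b}
pass 2: done
  FIRST(S)={a,b}  FIRST(A)={a,b}  FIRST(B)={a,b}  FIRST(C)={a,b}

FOLLOW iteration:
initialize: $ ∈ FOLLOW(S)
pass 1:
  A→a B a: FOLLOW(B) ⊇ FIRST(a) = {a}; new: +{a}
  B→A: FOLLOW(A) ⊇ FOLLOW(B) ⊇ {a}; new: +{a}
  C→B b: FOLLOW(B) ⊇ FIRST(b) = {b}; new: +{b}
  S→a B: FOLLOW(B) ⊇ FOLLOW(S) ⊇ {$}; new: +{$}
  S→a C: FOLLOW(C) ⊇ FOLLOW(S) ⊇ {$}; new: +{$}
  S→b A: FOLLOW(A) ⊇ FOLLOW(S) ⊇ {$}; new: +{$}
  FOLLOW(S)={$}  FOLLOW(A)={$,a}  FOLLOW(B)={$,a,b}  FOLLOW(C)={$}
pass 2:
  B→A: FOLLOW(A) ⊇ FOLLOW(B) ⊇ {$,a,b}; new: +{b}
  FOLLOW(S)={$}  FOLLOW(A)={$,a,b}  FOLLOW(B)={$,a,b}  FOLLOW(C)={$}
pass 3: (no change)
  FOLLOW(S)={$}  FOLLOW(A)={$,a,b}  FOLLOW(B)={$,a,b}  FOLLOW(C)={$}

FOLLOW(B) = ["$", "a", "b"]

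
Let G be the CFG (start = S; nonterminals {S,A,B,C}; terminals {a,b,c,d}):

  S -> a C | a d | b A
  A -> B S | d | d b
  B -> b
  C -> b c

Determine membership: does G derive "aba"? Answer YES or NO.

Convert to CNF:
  S -> T1 A | T3 C | T3 T0
  A -> B S | T0 T1 | d
  B -> b
  C -> T1 T2
  T0 -> d
  T1 -> b
  T2 -> c
  T3 -> a

Fill CYK table bottom-up:
  T[0,0] 'a' = {T3}  orig:{}
  T[1,1] 'b' = {B,T1}  orig:{B}
  T[2,2] 'a' = {T3}  orig:{}
  T[0,1] 'ab' = ∅
  T[1,2] 'ba' = ∅
  T[0,2] 'aba' = ∅

S ∉ T[0,2] ⇒ NO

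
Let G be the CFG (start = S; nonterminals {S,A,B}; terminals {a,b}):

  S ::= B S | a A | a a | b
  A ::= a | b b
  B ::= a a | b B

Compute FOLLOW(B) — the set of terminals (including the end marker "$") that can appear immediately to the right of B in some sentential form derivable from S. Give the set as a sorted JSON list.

FIRST sets, iterate to fixpoint:
iter 1:
  A via A→a: +{a}
  A via A→b b: +{b}
  B via B→a a: +{a}
  B via B→b B: +{b}
  S via S→B S: +{a,b}
  FIRST(S)={a,b}  FIRST(A)={a,b}  FIRST(B)={a,b}
iter 2: — fixpoint
  FIRST(S)={a,b}  FIRST(A)={a,b}  FIRST(B)={a,b}

FOLLOW sets:
FOLLOW(S) := {$}
round 1:
  S→B S: FOLLOW(B) ⊇ FIRST(S) = {a,b}; new: +{a,b}
  S→a A: FOLLOW(A) ⊇ FOLLOW(S) ⊇ {$}; new: +{$}
  FOLLOW(S)={$}  FOLLOW(A)={$}  FOLLOW(B)={a,b}
round 2: — fixpoint
  FOLLOW(S)={$}  FOLLOW(A)={$}  FOLLOW(B)={a,b}

FOLLOW(B) = ["a", "b"]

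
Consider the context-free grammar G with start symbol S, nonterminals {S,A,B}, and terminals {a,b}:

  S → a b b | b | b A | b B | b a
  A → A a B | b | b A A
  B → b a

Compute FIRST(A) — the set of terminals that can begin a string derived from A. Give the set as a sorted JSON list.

FIRST sets, iterate to fixpoint:
pass 1:
  A via A→b: +{b}
  B via B→b a: +{b}
  S via S→a b b: +{a}
  S via S→b: +{b}
  FIRST[S]={a,b}  FIRST[A]={b}  FIRST[B]={b}
pass 2: — fixpoint
  FIRST[S]={a,b}  FIRST[A]={b}  FIRST[B]={b}

FIRST(A) = ["b"]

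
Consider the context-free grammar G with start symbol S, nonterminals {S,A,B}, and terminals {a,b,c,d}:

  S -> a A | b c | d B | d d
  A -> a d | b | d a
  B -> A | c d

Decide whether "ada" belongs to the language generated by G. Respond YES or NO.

Convert to CNF:
  S -> T0 A | T1 B | T1 T1 | T3 T2
  A -> T0 T1 | T1 T0 | b
  B -> T0 T1 | T1 T0 | T2 T1 | b
  T0 -> a
  T1 -> d
  T2 -> c
  T3 -> b

Fill CYK table bottom-up:
  [0..0]={T0}  "a"  orig:{}
  [1..1]={T1}  "d"  orig:{}
  [2..2]={T0}  "a"  orig:{}
  [0..1]={A,B}  "ad"
  [1..2]={A,B}  "da"
  [0..2]={S}  "ada"

S ∈ T[0,2] ⇒ YES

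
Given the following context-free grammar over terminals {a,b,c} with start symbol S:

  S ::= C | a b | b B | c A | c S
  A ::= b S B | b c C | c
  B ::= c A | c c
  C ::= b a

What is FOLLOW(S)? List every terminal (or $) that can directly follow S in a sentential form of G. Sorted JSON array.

Compute FIRST by fixpoint:
iter 1:
  A via A→b S B: +{b}
  A via A→c: +{c}
  B via B→c A: +{c}
  C via C→b a: +{b}
  S via S→C: +{b}
  S via S→a b: +{a}
  S via S→c A: +{c}
  FIRST[S]={a,b,c}  FIRST[A]={b,c}  FIRST[B]={c}  FIRST[C]={b}
iter 2: (no change)
  FIRST[S]={a,b,c}  FIRST[A]={b,c}  FIRST[B]={c}  FIRST[C]={b}

FOLLOW sets:
FOLLOW(S) := {$}
[1]
  A→b S B: FOLLOW(S) ⊇ FIRST(B) = {c}; new: +{c}
  S→C: FOLLOW(C) ⊇ FOLLOW(S) ⊇ {$,c}; new: +{$,c}
  S→b B: FOLLOW(B) ⊇ FOLLOW(S) ⊇ {$,c}; new: +{$,c}
  S→c A: FOLLOW(A) ⊇ FOLLOW(S) ⊇ {$,c}; new: +{$,c}
  FOLLOW[S]={$,c}  FOLLOW[A]={$,c}  FOLLOW[B]={$,c}  FOLLOW[C]={$,c}
[2] — fixpoint
  FOLLOW[S]={$,c}  FOLLOW[A]={$,c}  FOLLOW[B]={$,c}  FOLLOW[C]={$,c}

FOLLOW(S) = ["$", "c"]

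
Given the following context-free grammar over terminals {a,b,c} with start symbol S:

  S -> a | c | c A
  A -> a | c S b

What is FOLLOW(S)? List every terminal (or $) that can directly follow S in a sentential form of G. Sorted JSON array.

FIRST sets, iterate to fixpoint:
iter 1:
  A via A→a: +{a}
  A via A→c S b: +{c}
  S via S→a: +{a}
  S via S→c: +{c}
  FIRST(S)={a,c}  FIRST(A)={a,c}
iter 2: (no change)
  FIRST(S)={a,c}  FIRST(A)={a,c}

FOLLOW sets:
FOLLOW(S) := {$}
round 1:
  A→c S b: FOLLOW(S) ⊇ FIRST(b) = {b}; new: +{b}
  S→c A: FOLLOW(A) ⊇ FOLLOW(S) ⊇ {$,b}; new: +{$,b}
  FOLLOW(S)={$,b}  FOLLOW(A)={$,b}
round 2: (stable)
  FOLLOW(S)={$,b}  FOLLOW(A)={$,b}

FOLLOW(S) = ["$", "b"]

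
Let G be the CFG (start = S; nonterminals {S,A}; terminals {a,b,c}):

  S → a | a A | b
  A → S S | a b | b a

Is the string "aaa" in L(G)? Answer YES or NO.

CNF form of G:
  S -> T0 A | a | b
  A -> S S | T0 T1 | T1 T0
  T0 -> a
  T1 -> b

Fill CYK table bottom-up:
  T[0,0] 'a' = {S,T0}  orig:{S}
  T[1,1] 'a' = {S,T0}  orig:{S}
  T[2,2] 'a' = {S,T0}  orig:{S}
  T[0,1] 'aa' = {A}
  T[1,2] 'aa' = {A}
  T[0,2] 'aaa' = {S}

S ∈ T[0,2] ⇒ YES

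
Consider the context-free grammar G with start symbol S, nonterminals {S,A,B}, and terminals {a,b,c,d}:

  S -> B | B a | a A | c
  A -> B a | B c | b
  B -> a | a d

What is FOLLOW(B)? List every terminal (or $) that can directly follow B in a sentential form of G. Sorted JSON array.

FIRST iteration:
round 1:
  A via A→b: +{b}
  B via B→a: +{a}
  S via S→B: +{a}
  S via S→c: +{c}
  FIRST(S)={a,c}  FIRST(A)={b}  FIRST(B)={a}
round 2:
  A via A→B a: +{a}
  FIRST(S)={a,c}  FIRST(A)={a,b}  FIRST(B)={a}
round 3: — fixpoint
  FIRST(S)={a,c}  FIRST(A)={a,b}  FIRST(B)={a}

FOLLOW iteration:
initialize: $ ∈ FOLLOW(S)
iter 1:
  A→B a: FOLLOW(B) ⊇ FIRST(a) = {a}; new: +{a}
  A→B c: FOLLOW(B) ⊇ FIRST(c) = {c}; new: +{c}
  S→B: FOLLOW(B) ⊇ FOLLOW(S) ⊇ {$}; new: +{$}
  S→a A: FOLLOW(A) ⊇ FOLLOW(S) ⊇ {$}; new: +{$}
  FOLLOW(S)={$}  FOLLOW(A)={$}  FOLLOW(B)={$,a,c}
iter 2: (stable)
  FOLLOW(S)={$}  FOLLOW(A)={$}  FOLLOW(B)={$,a,c}

FOLLOW(B) = ["$", "a", "c"]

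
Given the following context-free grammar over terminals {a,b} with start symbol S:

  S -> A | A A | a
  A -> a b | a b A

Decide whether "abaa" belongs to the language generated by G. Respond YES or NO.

Convert to CNF:
  S -> A A | T0 T1 | T0 X3 | a
  A -> T0 T1 | T0 X2
  T0 -> a
  T1 -> b
  X2 -> T1 A
  X3 -> T1 A

Fill CYK table bottom-up:
  cell(0,0) a: {S,T0}  orig:{S}
  cell(1,1) b: {T1}  orig:{}
  cell(2,2) a: {S,T0}  orig:{S}
  cell(3,3) a: {S,T0}  orig:{S}
  cell(0,1) ab: {A,S}
  cell(1,2) ba: ∅
  cell(2,3) aa: ∅
  cell(0,2) aba: ∅
  cell(1,3) baa: ∅
  cell(0,3) abaa: ∅

S ∉ T[0,3] ⇒ NO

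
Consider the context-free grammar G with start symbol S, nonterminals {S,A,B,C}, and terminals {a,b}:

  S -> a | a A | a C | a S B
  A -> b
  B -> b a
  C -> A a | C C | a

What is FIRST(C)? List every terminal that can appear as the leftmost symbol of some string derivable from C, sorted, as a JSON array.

FIRST iteration:
[1]
  A via A→b: +{b}
  B via B→b a: +{b}
  C via C→A a: +{b}
  C via C→a: +{a}
  S via S→a: +{a}
  S: {a}  A: {b}  B: {b}  C: {a,b}
[2] done
  S: {a}  A: {b}  B: {b}  C: {a,b}

FIRST(C) = ["a", "b"]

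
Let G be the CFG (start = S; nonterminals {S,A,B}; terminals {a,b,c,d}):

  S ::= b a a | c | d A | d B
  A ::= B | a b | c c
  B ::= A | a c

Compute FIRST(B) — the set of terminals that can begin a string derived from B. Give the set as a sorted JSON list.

FIRST sets, iterate to fixpoint:
pass 1:
  A via A→a b: +{a}
  A via A→c c: +{c}
  B via B→A: +{a,c}
  S via S→b a a: +{b}
  S via S→c: +{c}
  S via S→d A: +{d}
  S: {b,c,d}  A: {a,c}  B: {a,c}
pass 2: — fixpoint
  S: {b,c,d}  A: {a,c}  B: {a,c}

FIRST(B) = ["a", "c"]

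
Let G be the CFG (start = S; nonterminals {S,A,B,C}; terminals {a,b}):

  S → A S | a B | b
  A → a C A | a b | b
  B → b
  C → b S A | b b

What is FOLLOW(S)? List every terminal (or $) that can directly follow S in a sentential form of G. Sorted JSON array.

Compute FIRST by fixpoint:
pass 1:
  A via A→a C A: +{a}
  A via A→b: +{b}
  B via B→b: +{b}
  C via C→b S A: +{b}
  S via S→A S: +{a,b}
  S: {a,b}  A: {a,b}  B: {b}  C: {b}
pass 2: (stable)
  S: {a,b}  A: {a,b}  B: {b}  C: {b}

FOLLOW iteration:
FOLLOW(S) := {$}
pass 1:
  A→a C A: FOLLOW(C) ⊇ FIRST(A) = {a,b}; new: +{a,b}
  C→b S A: FOLLOW(S) ⊇ FIRST(A) = {a,b}; new: +{a,b}
  C→b S A: FOLLOW(A) ⊇ FOLLOW(C) ⊇ {a,b}; new: +{a,b}
  S→a B: FOLLOW(B) ⊇ FOLLOW(S) ⊇ {$,a,b}; new: +{$,a,b}
  FOLLOW(S)={$,a,b}  FOLLOW(A)={a,b}  FOLLOW(B)={$,a,b}  FOLLOW(C)={a,b}
pass 2: done
  FOLLOW(S)={$,a,b}  FOLLOW(A)={a,b}  FOLLOW(B)={$,a,b}  FOLLOW(C)={a,b}

FOLLOW(S) = ["$", "a", "b"]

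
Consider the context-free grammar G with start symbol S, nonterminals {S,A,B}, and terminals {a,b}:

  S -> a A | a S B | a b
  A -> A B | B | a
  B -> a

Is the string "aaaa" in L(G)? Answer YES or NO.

Convert to CNF:
  S -> T0 A | T0 T1 | T0 X2
  A -> A B | a
  B -> a
  T0 -> a
  T1 -> b
  X2 -> S B

CYK fill:
  T[0,0] 'a' = {A,B,T0}  orig:{A,B}
  T[1,1] 'a' = {A,B,T0}  orig:{A,B}
  T[2,2] 'a' = {A,B,T0}  orig:{A,B}
  T[3,3] 'a' = {A,B,T0}  orig:{A,B}
  T[0,1] 'aa' = {A,S}
  T[1,2] 'aa' = {A,S}
  T[2,3] 'aa' = {A,S}
  T[0,2] 'aaa' = {A,S,X2}  orig:{A,S}
  T[1,3] 'aaa' = {A,S,X2}  orig:{A,S}
  T[0,3] 'aaaa' = {A,S,X2}  orig:{A,S}

S ∈ T[0,3] ⇒ YES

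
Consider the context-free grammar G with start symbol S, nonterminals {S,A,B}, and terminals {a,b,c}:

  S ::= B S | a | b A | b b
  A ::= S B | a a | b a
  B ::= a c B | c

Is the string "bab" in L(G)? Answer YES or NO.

CNF form of G:
  S -> B S | T1 A | T1 T1 | a
  A -> S B | T0 T0 | T1 T0
  B -> T0 X3 | c
  T0 -> a
  T1 -> b
  T2 -> c
  X3 -> T2 B

Fill CYK table bottom-up:
  [0..0]={T1}  "b"  orig:{}
  [1..1]={S,T0}  "a"  orig:{S}
  [2..2]={T1}  "b"  orig:{}
  [0..1]={A}  "ba"
  [1..2]=∅  "ab"
  [0..2]=∅  "bab"

S ∉ T[0,2] ⇒ NO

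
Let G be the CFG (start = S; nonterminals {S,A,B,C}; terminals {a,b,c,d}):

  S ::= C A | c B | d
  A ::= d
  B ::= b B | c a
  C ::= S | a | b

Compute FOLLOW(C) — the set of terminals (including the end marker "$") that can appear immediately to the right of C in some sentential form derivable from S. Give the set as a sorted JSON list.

FIRST iteration:
round 1:
  A via A→d: +{d}
  B via B→b B: +{b}
  B via B→c a: +{c}
  C via C→a: +{a}
  C via C→b: +{b}
  S via S→C A: +{a,b}
  S via S→c B: +{c}
  S via S→d: +{d}
  FIRST[S]={a,b,c,d}  FIRST[A]={d}  FIRST[B]={b,c}  FIRST[C]={a,b}
round 2:
  C via C→S: +{c,d}
  FIRST[S]={a,b,c,d}  FIRST[A]={d}  FIRST[B]={b,c}  FIRST[C]={a,b,c,d}
round 3: — fixpoint
  FIRST[S]={a,b,c,d}  FIRST[A]={d}  FIRST[B]={b,c}  FIRST[C]={a,b,c,d}

FOLLOW sets:
FOLLOW(S) := {$}
round 1:
  S→C A: FOLLOW(C) ⊇ FIRST(A) = {d}; new: +{d}
  S→C A: FOLLOW(A) ⊇ FOLLOW(S) ⊇ {$}; new: +{$}
  S→c B: FOLLOW(B) ⊇ FOLLOW(S) ⊇ {$}; new: +{$}
  FOLLOW[S]={$}  FOLLOW[A]={$}  FOLLOW[B]={$}  FOLLOW[C]={d}
round 2:
  C→S: FOLLOW(S) ⊇ FOLLOW(C) ⊇ {d}; new: +{d}
  S→C A: FOLLOW(A) ⊇ FOLLOW(S) ⊇ {$,d}; new: +{d}
  S→c B: FOLLOW(B) ⊇ FOLLOW(S) ⊇ {$,d}; new: +{d}
  FOLLOW[S]={$,d}  FOLLOW[A]={$,d}  FOLLOW[B]={$,d}  FOLLOW[C]={d}
round 3: — fixpoint
  FOLLOW[S]={$,d}  FOLLOW[A]={$,d}  FOLLOW[B]={$,d}  FOLLOW[C]={d}

FOLLOW(C) = ["d"]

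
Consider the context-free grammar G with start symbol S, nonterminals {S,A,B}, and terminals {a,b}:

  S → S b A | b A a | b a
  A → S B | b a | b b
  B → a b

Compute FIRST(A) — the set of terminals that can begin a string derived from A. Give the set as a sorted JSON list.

Compute FIRST by fixpoint:
iter 1:
  A via A→b a: +{b}
  B via B→a b: +{a}
  S via S→b A a: +{b}
  S: {b}  A: {b}  B: {a}
iter 2: — fixpoint
  S: {b}  A: {b}  B: {a}

FIRST(A) = ["b"]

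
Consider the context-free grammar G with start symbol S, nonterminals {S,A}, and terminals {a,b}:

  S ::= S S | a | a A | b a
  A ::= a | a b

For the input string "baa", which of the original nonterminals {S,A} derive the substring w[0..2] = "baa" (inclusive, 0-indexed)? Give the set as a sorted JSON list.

Convert to CNF:
  S -> S S | T0 A | T1 T0 | a
  A -> T0 T1 | a
  T0 -> a
  T1 -> b

CYK fill — only the sub-triangle for w[0..2]:
  [0..0]={T1}  "b"  orig:{}
  [1..1]={A,S,T0}  "a"  orig:{A,S}
  [2..2]={A,S,T0}  "a"  orig:{A,S}
  [0..1]={S}  "ba"
  [1..2]={S}  "aa"
  [0..2]={S}  "baa"

Original NTs in T[0,2] deriving "baa": ["S"]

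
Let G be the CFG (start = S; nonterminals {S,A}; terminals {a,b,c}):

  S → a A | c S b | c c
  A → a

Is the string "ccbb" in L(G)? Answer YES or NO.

Convert to CNF:
  S -> T0 A | T1 T1 | T1 X3
  A -> a
  T0 -> a
  T1 -> c
  T2 -> b
  X3 -> S T2

Fill CYK table bottom-up:
  cell(0,0) c: {T1}  orig:{}
  cell(1,1) c: {T1}  orig:{}
  cell(2,2) b: {T2}  orig:{}
  cell(3,3) b: {T2}  orig:{}
  cell(0,1) cc: {S}
  cell(1,2) cb: ∅
  cell(2,3) bb: ∅
  cell(0,2) ccb: {X3}  orig:{}
  cell(1,3) cbb: ∅
  cell(0,3) ccbb: ∅

S ∉ T[0,3] ⇒ NO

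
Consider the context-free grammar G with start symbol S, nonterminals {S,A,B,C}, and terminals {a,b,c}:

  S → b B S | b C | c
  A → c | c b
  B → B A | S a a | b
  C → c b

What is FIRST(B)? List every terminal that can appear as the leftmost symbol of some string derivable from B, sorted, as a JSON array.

Compute FIRST by fixpoint:
pass 1:
  A via A→c: +{c}
  B via B→b: +{b}
  C via C→c b: +{c}
  S via S→b B S: +{b}
  S via S→c: +{c}
  FIRST(S)={b,c}  FIRST(A)={c}  FIRST(B)={b}  FIRST(C)={c}
pass 2:
  B via B→S a a: +{c}
  FIRST(S)={b,c}  FIRST(A)={c}  FIRST(B)={b,c}  FIRST(C)={c}
pass 3: — fixpoint
  FIRST(S)={b,c}  FIRST(A)={c}  FIRST(B)={b,c}  FIRST(C)={c}

FIRST(B) = ["b", "c"]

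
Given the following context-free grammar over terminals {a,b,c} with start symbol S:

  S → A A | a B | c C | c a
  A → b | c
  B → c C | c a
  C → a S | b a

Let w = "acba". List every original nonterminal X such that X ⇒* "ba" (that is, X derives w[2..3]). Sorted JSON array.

CNF form of G:
  S -> A A | T0 C | T0 T1 | T1 B
  A -> b | c
  B -> T0 C | T0 T1
  C -> T1 S | T2 T1
  T0 -> c
  T1 -> a
  T2 -> b

Fill CYK table bottom-up — only the sub-triangle for w[2..3]:
  cell(2,2) b: {A,T2}  orig:{A}
  cell(3,3) a: {T1}  orig:{}
  cell(2,3) ba: {C}

Original NTs in T[2,3] deriving "ba": ["C"]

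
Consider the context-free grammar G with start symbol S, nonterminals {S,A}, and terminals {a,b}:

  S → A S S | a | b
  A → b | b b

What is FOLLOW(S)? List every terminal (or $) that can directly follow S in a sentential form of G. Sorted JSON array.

FIRST sets, iterate to fixpoint:
iter 1:
  A via A→b: +{b}
  S via S→A S S: +{b}
  S via S→a: +{a}
  FIRST[S]={a,b}  FIRST[A]={b}
iter 2: (no change)
  FIRST[S]={a,b}  FIRST[A]={b}

FOLLOW iteration:
seed FOLLOW(S) with $
pass 1:
  S→A S S: FOLLOW(A) ⊇ FIRST(S) = {a,b}; new: +{a,b}
  S→A S S: FOLLOW(S) ⊇ FIRST(S) = {a,b}; new: +{a,b}
  FOLLOW(S)={$,a,b}  FOLLOW(A)={a,b}
pass 2: (stable)
  FOLLOW(S)={$,a,b}  FOLLOW(A)={a,b}

FOLLOW(S) = ["$", "a", "b"]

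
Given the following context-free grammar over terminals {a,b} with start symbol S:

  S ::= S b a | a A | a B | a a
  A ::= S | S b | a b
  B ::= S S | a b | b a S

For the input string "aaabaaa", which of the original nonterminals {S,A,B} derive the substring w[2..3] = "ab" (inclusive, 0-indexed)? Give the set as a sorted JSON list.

CNF form of G:
  S -> S X4 | T1 A | T1 B | T1 T1
  A -> S T0 | S X2 | T1 A | T1 B | T1 T0 | T1 T1
  B -> S S | T0 X3 | T1 T0
  T0 -> b
  T1 -> a
  X2 -> T0 T1
  X3 -> T1 S
  X4 -> T0 T1

Fill CYK table bottom-up, restricted to cells inside w[2..3]:
  [2..2]={T1}  "a"  orig:{}
  [3..3]={T0}  "b"  orig:{}
  [2..3]={A,B}  "ab"

Original NTs in T[2,3] deriving "ab": ["A", "B"]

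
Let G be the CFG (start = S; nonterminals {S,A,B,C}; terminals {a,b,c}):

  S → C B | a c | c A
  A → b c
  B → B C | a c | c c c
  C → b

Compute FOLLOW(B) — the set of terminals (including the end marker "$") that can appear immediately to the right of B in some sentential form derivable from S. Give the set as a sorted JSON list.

FIRST sets, iterate to fixpoint:
iter 1:
  A via A→b c: +{b}
  B via B→a c: +{a}
  B via B→c c c: +{c}
  C via C→b: +{b}
  S via S→C B: +{b}
  S via S→a c: +{a}
  S via S→c A: +{c}
  FIRST(S)={a,b,c}  FIRST(A)={b}  FIRST(B)={a,c}  FIRST(C)={b}
iter 2: — fixpoint
  FIRST(S)={a,b,c}  FIRST(A)={b}  FIRST(B)={a,c}  FIRST(C)={b}

FOLLOW sets:
FOLLOW(S) := {$}
iter 1:
  B→B C: FOLLOW(B) ⊇ FIRST(C) = {b}; new: +{b}
  B→B C: FOLLOW(C) ⊇ FOLLOW(B) ⊇ {b}; new: +{b}
  S→C B: FOLLOW(C) ⊇ FIRST(B) = {a,c}; new: +{a,c}
  S→C B: FOLLOW(B) ⊇ FOLLOW(S) ⊇ {$}; new: +{$}
  S→c A: FOLLOW(A) ⊇ FOLLOW(S) ⊇ {$}; new: +{$}
  FOLLOW[S]={$}  FOLLOW[A]={$}  FOLLOW[B]={$,b}  FOLLOW[C]={a,b,c}
iter 2:
  B→B C: FOLLOW(C) ⊇ FOLLOW(B) ⊇ {$,b}; new: +{$}
  FOLLOW[S]={$}  FOLLOW[A]={$}  FOLLOW[B]={$,b}  FOLLOW[C]={$,a,b,c}
iter 3: done
  FOLLOW[S]={$}  FOLLOW[A]={$}  FOLLOW[B]={$,b}  FOLLOW[C]={$,a,b,c}

FOLLOW(B) = ["$", "b"]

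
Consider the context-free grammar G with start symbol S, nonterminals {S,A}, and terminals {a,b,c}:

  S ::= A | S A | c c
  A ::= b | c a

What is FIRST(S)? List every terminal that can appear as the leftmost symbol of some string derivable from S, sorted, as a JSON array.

FIRST sets, iterate to fixpoint:
iter 1:
  A via A→b: +{b}
  A via A→c a: +{c}
  S via S→A: +{b,c}
  FIRST[S]={b,c}  FIRST[A]={b,c}
iter 2: done
  FIRST[S]={b,c}  FIRST[A]={b,c}

FIRST(S) = ["b", "c"]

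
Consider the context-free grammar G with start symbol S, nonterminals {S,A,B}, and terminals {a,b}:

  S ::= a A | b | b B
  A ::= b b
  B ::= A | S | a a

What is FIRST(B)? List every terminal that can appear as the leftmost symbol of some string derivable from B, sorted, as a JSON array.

Compute FIRST by fixpoint:
round 1:
  A via A→b b: +{b}
  B via B→A: +{b}
  B via B→a a: +{a}
  S via S→a A: +{a}
  S via S→b: +{b}
  FIRST(S)={a,b}  FIRST(A)={b}  FIRST(B)={a,b}
round 2: (stable)
  FIRST(S)={a,b}  FIRST(A)={b}  FIRST(B)={a,b}

FIRST(B) = ["a", "b"]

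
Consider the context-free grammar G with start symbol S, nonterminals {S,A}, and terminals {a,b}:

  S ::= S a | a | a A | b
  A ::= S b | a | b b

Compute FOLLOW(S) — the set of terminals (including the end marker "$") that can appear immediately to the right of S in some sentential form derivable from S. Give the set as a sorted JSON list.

Compute FIRST by fixpoint:
round 1:
  A via A→a: +{a}
  A via A→b b: +{b}
  S via S→a: +{a}
  S via S→b: +{b}
  S: {a,b}  A: {a,b}
round 2: done
  S: {a,b}  A: {a,b}

Compute FOLLOW by fixpoint:
FOLLOW(S) := {$}
round 1:
  A→S b: FOLLOW(S) ⊇ FIRST(b) = {b}; new: +{b}
  S→S a: FOLLOW(S) ⊇ FIRST(a) = {a}; new: +{a}
  S→a A: FOLLOW(A) ⊇ FOLLOW(S) ⊇ {$,a,b}; new: +{$,a,b}
  S: {$,a,b}  A: {$,a,b}
round 2: — fixpoint
  S: {$,a,b}  A: {$,a,b}

FOLLOW(S) = ["$", "a", "b"]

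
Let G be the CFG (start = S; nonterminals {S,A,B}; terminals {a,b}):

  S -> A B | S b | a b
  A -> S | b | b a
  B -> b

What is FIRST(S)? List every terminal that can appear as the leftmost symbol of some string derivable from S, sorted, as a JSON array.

Compute FIRST by fixpoint:
[1]
  A via A→b: +{b}
  B via B→b: +{b}
  S via S→A B: +{b}
  S via S→a b: +{a}
  FIRST(S)={a,b}  FIRST(A)={b}  FIRST(B)={b}
[2]
  A via A→S: +{a}
  FIRST(S)={a,b}  FIRST(A)={a,b}  FIRST(B)={b}
[3] done
  FIRST(S)={a,b}  FIRST(A)={a,b}  FIRST(B)={b}

FIRST(S) = ["a", "b"]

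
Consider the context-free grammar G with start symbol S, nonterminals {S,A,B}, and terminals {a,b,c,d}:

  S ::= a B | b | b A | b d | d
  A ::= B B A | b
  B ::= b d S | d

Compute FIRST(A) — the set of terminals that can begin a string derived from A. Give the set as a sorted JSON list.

FIRST sets, iterate to fixpoint:
round 1:
  A via A→b: +{b}
  B via B→b d S: +{b}
  B via B→d: +{d}
  S via S→a B: +{a}
  S via S→b: +{b}
  S via S→d: +{d}
  FIRST(S)={a,b,d}  FIRST(A)={b}  FIRST(B)={b,d}
round 2:
  A via A→B B A: +{d}
  FIRST(S)={a,b,d}  FIRST(A)={b,d}  FIRST(B)={b,d}
round 3: (no change)
  FIRST(S)={a,b,d}  FIRST(A)={b,d}  FIRST(B)={b,d}

FIRST(A) = ["b", "d"]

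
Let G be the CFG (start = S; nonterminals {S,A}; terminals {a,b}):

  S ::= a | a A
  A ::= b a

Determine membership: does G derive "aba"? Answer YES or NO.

Convert to CNF:
  S -> T1 A | a
  A -> T0 T1
  T0 -> b
  T1 -> a

Fill CYK table bottom-up:
  cell(0,0) a: {S,T1}  orig:{S}
  cell(1,1) b: {T0}  orig:{}
  cell(2,2) a: {S,T1}  orig:{S}
  cell(0,1) ab: ∅
  cell(1,2) ba: {A}
  cell(0,2) aba: {S}

S ∈ T[0,2] ⇒ YES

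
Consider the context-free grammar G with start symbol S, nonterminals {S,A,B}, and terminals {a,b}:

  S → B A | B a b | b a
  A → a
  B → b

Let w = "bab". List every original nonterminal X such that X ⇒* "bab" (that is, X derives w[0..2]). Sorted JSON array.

Convert to CNF:
  S -> B A | B X2 | T1 T0
  A -> a
  B -> b
  T0 -> a
  T1 -> b
  X2 -> T0 T1

CYK fill, restricted to cells inside w[0..2]:
  [0..0]={B,T1}  "b"  orig:{B}
  [1..1]={A,T0}  "a"  orig:{A}
  [2..2]={B,T1}  "b"  orig:{B}
  [0..1]={S}  "ba"
  [1..2]={X2}  "ab"  orig:{}
  [0..2]={S}  "bab"

Original NTs in T[0,2] deriving "bab": ["S"]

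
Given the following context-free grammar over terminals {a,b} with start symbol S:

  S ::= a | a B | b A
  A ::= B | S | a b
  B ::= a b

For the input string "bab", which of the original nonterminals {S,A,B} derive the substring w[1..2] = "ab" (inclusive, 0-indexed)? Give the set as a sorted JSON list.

Convert to CNF:
  S -> T0 B | T1 A | a
  A -> T0 B | T0 T1 | T1 A | a
  B -> T0 T1
  T0 -> a
  T1 -> b

CYK fill (cells [i..j] with 1 ≤ i ≤ j ≤ 2 only):
  T[1,1] 'a' = {A,S,T0}  orig:{A,S}
  T[2,2] 'b' = {T1}  orig:{}
  T[1,2] 'ab' = {A,B}

Original NTs in T[1,2] deriving "ab": ["A", "B"]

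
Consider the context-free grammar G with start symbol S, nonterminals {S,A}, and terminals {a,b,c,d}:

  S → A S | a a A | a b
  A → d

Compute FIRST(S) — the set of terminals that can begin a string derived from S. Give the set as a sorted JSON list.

Compute FIRST by fixpoint:
[1]
  A via A→d: +{d}
  S via S→A S: +{d}
  S via S→a a A: +{a}
  FIRST(S)={a,d}  FIRST(A)={d}
[2] done
  FIRST(S)={a,d}  FIRST(A)={d}

FIRST(S) = ["a", "d"]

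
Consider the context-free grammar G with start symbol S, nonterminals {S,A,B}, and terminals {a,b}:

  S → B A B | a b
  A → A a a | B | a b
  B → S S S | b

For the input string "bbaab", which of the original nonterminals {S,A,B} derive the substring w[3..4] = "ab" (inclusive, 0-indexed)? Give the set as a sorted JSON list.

Convert to CNF:
  S -> B X5 | T0 T1
  A -> A X2 | S X3 | T0 T1 | b
  B -> S X4 | b
  T0 -> a
  T1 -> b
  X2 -> T0 T0
  X3 -> S S
  X4 -> S S
  X5 -> A B

Fill CYK table bottom-up, restricted to cells inside w[3..4]:
  T[3,3] 'a' = {T0}  orig:{}
  T[4,4] 'b' = {A,B,T1}  orig:{A,B}
  T[3,4] 'ab' = {A,S}

Original NTs in T[3,4] deriving "ab": ["A", "S"]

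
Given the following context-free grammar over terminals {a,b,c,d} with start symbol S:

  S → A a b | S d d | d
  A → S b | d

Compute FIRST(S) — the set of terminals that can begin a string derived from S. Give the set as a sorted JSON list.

FIRST iteration:
pass 1:
  A via A→d: +{d}
  S via S→A a b: +{d}
  FIRST[S]={d}  FIRST[A]={d}
pass 2: done
  FIRST[S]={d}  FIRST[A]={d}

FIRST(S) = ["d"]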